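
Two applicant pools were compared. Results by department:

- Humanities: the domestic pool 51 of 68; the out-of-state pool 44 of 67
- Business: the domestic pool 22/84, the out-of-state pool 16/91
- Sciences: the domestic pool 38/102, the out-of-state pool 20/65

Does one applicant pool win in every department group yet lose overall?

Humanities: the domestic pool 51/68 = 75.0%, the out-of-state pool 44/67 = 65.7% → the domestic pool
Business: the domestic pool 22/84 = 26.2%, the out-of-state pool 16/91 = 17.6% → the domestic pool
Sciences: the domestic pool 38/102 = 37.3%, the out-of-state pool 20/65 = 30.8% → the domestic pool
Overall: the domestic pool 111/254 = 43.7%, the out-of-state pool 80/223 = 35.9% → the domestic pool
The domestic pool wins overall and in every department group — no reversal.

No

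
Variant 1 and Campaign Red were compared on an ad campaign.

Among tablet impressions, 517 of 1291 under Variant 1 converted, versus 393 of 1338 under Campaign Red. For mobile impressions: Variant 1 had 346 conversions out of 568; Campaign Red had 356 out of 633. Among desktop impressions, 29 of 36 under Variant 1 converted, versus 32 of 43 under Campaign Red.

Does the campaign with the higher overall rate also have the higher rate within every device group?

Yes

Tablet: Variant 1 517/1291 = 40.0%, Campaign Red 393/1338 = 29.4% → Variant 1
Mobile: Variant 1 346/568 = 60.9%, Campaign Red 356/633 = 56.2% → Variant 1
Desktop: Variant 1 29/36 = 80.6%, Campaign Red 32/43 = 74.4% → Variant 1
Overall: Variant 1 892/1895 = 47.1%, Campaign Red 781/2014 = 38.8% → Variant 1
Variant 1 wins overall and in every device group — no reversal.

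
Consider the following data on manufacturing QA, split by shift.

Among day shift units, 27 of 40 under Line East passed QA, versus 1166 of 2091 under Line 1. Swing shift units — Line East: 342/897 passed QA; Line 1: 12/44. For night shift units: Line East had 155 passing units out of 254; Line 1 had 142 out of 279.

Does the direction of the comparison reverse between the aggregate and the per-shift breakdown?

Yes

Day shift: Line East 27/40 = 67.5%, Line 1 1166/2091 = 55.8% → Line East
Swing shift: Line East 342/897 = 38.1%, Line 1 12/44 = 27.3% → Line East
Night shift: Line East 155/254 = 61.0%, Line 1 142/279 = 50.9% → Line East
Overall: Line East 524/1191 = 44.0%, Line 1 1320/2414 = 54.7% → Line 1
Line East wins each shift group but Line 1 wins overall — the comparison reverses. Line East's units skew toward swing shift, which has a lower base rate.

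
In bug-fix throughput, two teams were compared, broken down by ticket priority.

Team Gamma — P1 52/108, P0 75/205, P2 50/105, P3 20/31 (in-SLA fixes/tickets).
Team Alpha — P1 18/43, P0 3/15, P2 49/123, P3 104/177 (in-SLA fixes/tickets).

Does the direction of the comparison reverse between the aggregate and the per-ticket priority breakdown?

P1: Team Gamma 52/108 = 48.1%, Team Alpha 18/43 = 41.9% → Team Gamma
P0: Team Gamma 75/205 = 36.6%, Team Alpha 3/15 = 20.0% → Team Gamma
P2: Team Gamma 50/105 = 47.6%, Team Alpha 49/123 = 39.8% → Team Gamma
P3: Team Gamma 20/31 = 64.5%, Team Alpha 104/177 = 58.8% → Team Gamma
Overall: Team Gamma 197/449 = 43.9%, Team Alpha 174/358 = 48.6% → Team Alpha
Team Gamma wins each ticket group but Team Alpha wins overall — the comparison reverses. Team Gamma's tickets skew toward P0, which has a lower base rate.

Yes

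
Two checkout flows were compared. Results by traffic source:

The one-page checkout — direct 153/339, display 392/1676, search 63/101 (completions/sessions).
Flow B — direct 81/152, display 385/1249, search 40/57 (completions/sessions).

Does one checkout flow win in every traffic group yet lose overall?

No

Direct: the one-page checkout 153/339 = 45.1%, Flow B 81/152 = 53.3% → Flow B
Display: the one-page checkout 392/1676 = 23.4%, Flow B 385/1249 = 30.8% → Flow B
Search: the one-page checkout 63/101 = 62.4%, Flow B 40/57 = 70.2% → Flow B
Overall: the one-page checkout 608/2116 = 28.7%, Flow B 506/1458 = 34.7% → Flow B
Flow B wins overall and in every traffic group — no reversal.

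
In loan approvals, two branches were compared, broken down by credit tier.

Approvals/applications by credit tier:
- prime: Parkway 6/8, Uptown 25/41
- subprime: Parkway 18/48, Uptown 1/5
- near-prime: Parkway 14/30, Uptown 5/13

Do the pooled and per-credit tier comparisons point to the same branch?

Prime: Parkway 6/8 = 75.0%, Uptown 25/41 = 61.0% → Parkway
Subprime: Parkway 18/48 = 37.5%, Uptown 1/5 = 20.0% → Parkway
Near-prime: Parkway 14/30 = 46.7%, Uptown 5/13 = 38.5% → Parkway
Overall: Parkway 38/86 = 44.2%, Uptown 31/59 = 52.5% → Uptown
Parkway wins each credit group but Uptown wins overall — the comparison reverses. Parkway's applications skew toward subprime, which has a lower base rate.

No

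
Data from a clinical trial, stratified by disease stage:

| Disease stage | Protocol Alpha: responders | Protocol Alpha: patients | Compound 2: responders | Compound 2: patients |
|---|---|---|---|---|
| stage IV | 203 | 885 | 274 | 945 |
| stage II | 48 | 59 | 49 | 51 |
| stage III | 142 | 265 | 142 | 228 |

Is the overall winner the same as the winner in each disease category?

Stage IV: Protocol Alpha 203/885 = 22.9%, Compound 2 274/945 = 29.0% → Compound 2
Stage II: Protocol Alpha 48/59 = 81.4%, Compound 2 49/51 = 96.1% → Compound 2
Stage III: Protocol Alpha 142/265 = 53.6%, Compound 2 142/228 = 62.3% → Compound 2
Overall: Protocol Alpha 393/1209 = 32.5%, Compound 2 465/1224 = 38.0% → Compound 2
Compound 2 wins overall and in every disease group — no reversal.

Yes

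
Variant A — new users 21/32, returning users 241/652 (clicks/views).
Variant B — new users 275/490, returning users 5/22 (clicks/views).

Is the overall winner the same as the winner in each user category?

No

New users: Variant A 21/32 = 65.6%, Variant B 275/490 = 56.1% → Variant A
Returning users: Variant A 241/652 = 37.0%, Variant B 5/22 = 22.7% → Variant A
Overall: Variant A 262/684 = 38.3%, Variant B 280/512 = 54.7% → Variant B
Variant A wins each user group but Variant B wins overall — the comparison reverses. Variant A's views skew toward returning users, which has a lower base rate.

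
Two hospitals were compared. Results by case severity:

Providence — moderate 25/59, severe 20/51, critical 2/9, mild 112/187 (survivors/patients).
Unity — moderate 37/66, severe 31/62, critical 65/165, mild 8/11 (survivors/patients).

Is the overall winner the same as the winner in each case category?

Moderate: Providence 25/59 = 42.4%, Unity 37/66 = 56.1% → Unity
Severe: Providence 20/51 = 39.2%, Unity 31/62 = 50.0% → Unity
Critical: Providence 2/9 = 22.2%, Unity 65/165 = 39.4% → Unity
Mild: Providence 112/187 = 59.9%, Unity 8/11 = 72.7% → Unity
Overall: Providence 159/306 = 52.0%, Unity 141/304 = 46.4% → Providence
Unity wins each case group but Providence wins overall — the comparison reverses. Unity's patients skew toward critical, which has a lower base rate.

No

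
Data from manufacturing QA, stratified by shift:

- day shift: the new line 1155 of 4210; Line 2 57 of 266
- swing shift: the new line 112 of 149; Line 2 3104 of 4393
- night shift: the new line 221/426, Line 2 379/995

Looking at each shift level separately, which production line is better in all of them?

Day shift: the new line 1155/4210 = 27.4%, Line 2 57/266 = 21.4% → the new line
Swing shift: the new line 112/149 = 75.2%, Line 2 3104/4393 = 70.7% → the new line
Night shift: the new line 221/426 = 51.9%, Line 2 379/995 = 38.1% → the new line
The new line has the higher rate in all 3 groups.

the new line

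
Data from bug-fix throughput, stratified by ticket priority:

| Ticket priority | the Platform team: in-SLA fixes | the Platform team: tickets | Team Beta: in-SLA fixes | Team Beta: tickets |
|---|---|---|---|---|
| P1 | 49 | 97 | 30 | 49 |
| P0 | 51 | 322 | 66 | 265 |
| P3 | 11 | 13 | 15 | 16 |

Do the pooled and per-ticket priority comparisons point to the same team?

Yes

P1: the Platform team 49/97 = 50.5%, Team Beta 30/49 = 61.2% → Team Beta
P0: the Platform team 51/322 = 15.8%, Team Beta 66/265 = 24.9% → Team Beta
P3: the Platform team 11/13 = 84.6%, Team Beta 15/16 = 93.8% → Team Beta
Overall: the Platform team 111/432 = 25.7%, Team Beta 111/330 = 33.6% → Team Beta
Team Beta wins overall and in every ticket group — no reversal.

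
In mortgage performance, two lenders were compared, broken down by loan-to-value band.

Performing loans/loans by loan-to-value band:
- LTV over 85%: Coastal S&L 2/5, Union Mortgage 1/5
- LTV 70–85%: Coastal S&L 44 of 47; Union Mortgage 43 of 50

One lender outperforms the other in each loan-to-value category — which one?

LTV over 85%: Coastal S&L 2/5 = 40.0%, Union Mortgage 1/5 = 20.0% → Coastal S&L
LTV 70–85%: Coastal S&L 44/47 = 93.6%, Union Mortgage 43/50 = 86.0% → Coastal S&L
Coastal S&L has the higher rate in both groups.

Coastal S&L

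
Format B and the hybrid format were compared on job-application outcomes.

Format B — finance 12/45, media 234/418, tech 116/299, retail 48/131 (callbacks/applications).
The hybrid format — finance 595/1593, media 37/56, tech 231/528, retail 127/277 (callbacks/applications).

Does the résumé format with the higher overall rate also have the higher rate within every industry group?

Finance: Format B 12/45 = 26.7%, the hybrid format 595/1593 = 37.4% → the hybrid format
Media: Format B 234/418 = 56.0%, the hybrid format 37/56 = 66.1% → the hybrid format
Tech: Format B 116/299 = 38.8%, the hybrid format 231/528 = 43.8% → the hybrid format
Retail: Format B 48/131 = 36.6%, the hybrid format 127/277 = 45.8% → the hybrid format
Overall: Format B 410/893 = 45.9%, the hybrid format 990/2454 = 40.3% → Format B
The hybrid format wins each industry group but Format B wins overall — the comparison reverses. The hybrid format's applications skew toward finance, which has a lower base rate.

No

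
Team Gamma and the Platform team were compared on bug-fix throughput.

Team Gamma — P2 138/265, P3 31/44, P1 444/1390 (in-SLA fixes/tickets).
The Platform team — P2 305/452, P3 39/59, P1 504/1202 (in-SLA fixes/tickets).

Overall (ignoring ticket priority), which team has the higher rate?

the Platform team

P2: Team Gamma 138/265 = 52.1%, the Platform team 305/452 = 67.5% → the Platform team
P3: Team Gamma 31/44 = 70.5%, the Platform team 39/59 = 66.1% → Team Gamma
P1: Team Gamma 444/1390 = 31.9%, the Platform team 504/1202 = 41.9% → the Platform team
Overall: Team Gamma 613/1699 = 36.1%, the Platform team 848/1713 = 49.5% → the Platform team
(Neither sweeps every ticket group, but the Platform team has the higher pooled rate.)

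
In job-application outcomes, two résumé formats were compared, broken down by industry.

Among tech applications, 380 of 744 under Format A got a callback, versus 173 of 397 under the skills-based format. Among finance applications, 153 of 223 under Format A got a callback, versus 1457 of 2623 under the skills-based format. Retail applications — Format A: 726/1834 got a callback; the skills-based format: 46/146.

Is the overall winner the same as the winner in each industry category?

Tech: Format A 380/744 = 51.1%, the skills-based format 173/397 = 43.6% → Format A
Finance: Format A 153/223 = 68.6%, the skills-based format 1457/2623 = 55.5% → Format A
Retail: Format A 726/1834 = 39.6%, the skills-based format 46/146 = 31.5% → Format A
Overall: Format A 1259/2801 = 44.9%, the skills-based format 1676/3166 = 52.9% → the skills-based format
Format A wins each industry group but the skills-based format wins overall — the comparison reverses. Format A's applications skew toward retail, which has a lower base rate.

No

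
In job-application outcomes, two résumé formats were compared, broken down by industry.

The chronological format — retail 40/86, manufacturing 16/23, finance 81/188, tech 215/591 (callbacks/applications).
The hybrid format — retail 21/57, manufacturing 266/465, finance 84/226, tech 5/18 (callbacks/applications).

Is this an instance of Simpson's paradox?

Retail: the chronological format 40/86 = 46.5%, the hybrid format 21/57 = 36.8% → the chronological format
Manufacturing: the chronological format 16/23 = 69.6%, the hybrid format 266/465 = 57.2% → the chronological format
Finance: the chronological format 81/188 = 43.1%, the hybrid format 84/226 = 37.2% → the chronological format
Tech: the chronological format 215/591 = 36.4%, the hybrid format 5/18 = 27.8% → the chronological format
Overall: the chronological format 352/888 = 39.6%, the hybrid format 376/766 = 49.1% → the hybrid format
The chronological format wins each industry group but the hybrid format wins overall — the comparison reverses. The chronological format's applications skew toward tech, which has a lower base rate.

Yes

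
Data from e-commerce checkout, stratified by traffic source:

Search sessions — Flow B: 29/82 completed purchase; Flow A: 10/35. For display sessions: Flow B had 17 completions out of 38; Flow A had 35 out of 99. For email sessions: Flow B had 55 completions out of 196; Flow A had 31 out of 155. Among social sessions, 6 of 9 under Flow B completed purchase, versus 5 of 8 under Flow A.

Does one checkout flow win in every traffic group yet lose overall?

No

Search: Flow B 29/82 = 35.4%, Flow A 10/35 = 28.6% → Flow B
Display: Flow B 17/38 = 44.7%, Flow A 35/99 = 35.4% → Flow B
Email: Flow B 55/196 = 28.1%, Flow A 31/155 = 20.0% → Flow B
Social: Flow B 6/9 = 66.7%, Flow A 5/8 = 62.5% → Flow B
Overall: Flow B 107/325 = 32.9%, Flow A 81/297 = 27.3% → Flow B
Flow B wins overall and in every traffic group — no reversal.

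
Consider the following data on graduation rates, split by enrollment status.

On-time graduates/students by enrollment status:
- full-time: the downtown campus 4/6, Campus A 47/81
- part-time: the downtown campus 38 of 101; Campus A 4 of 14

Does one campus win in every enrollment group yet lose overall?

Full-time: the downtown campus 4/6 = 66.7%, Campus A 47/81 = 58.0% → the downtown campus
Part-time: the downtown campus 38/101 = 37.6%, Campus A 4/14 = 28.6% → the downtown campus
Overall: the downtown campus 42/107 = 39.3%, Campus A 51/95 = 53.7% → Campus A
The downtown campus wins each enrollment group but Campus A wins overall — the comparison reverses. The downtown campus's students skew toward part-time, which has a lower base rate.

Yes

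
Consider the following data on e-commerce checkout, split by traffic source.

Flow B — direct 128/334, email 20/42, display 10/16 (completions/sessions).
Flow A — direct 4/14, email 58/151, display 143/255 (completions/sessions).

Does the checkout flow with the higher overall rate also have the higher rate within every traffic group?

No

Direct: Flow B 128/334 = 38.3%, Flow A 4/14 = 28.6% → Flow B
Email: Flow B 20/42 = 47.6%, Flow A 58/151 = 38.4% → Flow B
Display: Flow B 10/16 = 62.5%, Flow A 143/255 = 56.1% → Flow B
Overall: Flow B 158/392 = 40.3%, Flow A 205/420 = 48.8% → Flow A
Flow B wins each traffic group but Flow A wins overall — the comparison reverses. Flow B's sessions skew toward direct, which has a lower base rate.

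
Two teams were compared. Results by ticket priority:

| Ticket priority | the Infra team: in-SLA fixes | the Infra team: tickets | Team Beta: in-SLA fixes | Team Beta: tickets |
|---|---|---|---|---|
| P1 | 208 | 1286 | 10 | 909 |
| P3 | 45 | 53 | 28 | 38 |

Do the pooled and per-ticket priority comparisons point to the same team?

P1: the Infra team 208/1286 = 16.2%, Team Beta 10/909 = 1.1% → the Infra team
P3: the Infra team 45/53 = 84.9%, Team Beta 28/38 = 73.7% → the Infra team
Overall: the Infra team 253/1339 = 18.9%, Team Beta 38/947 = 4.0% → the Infra team
The Infra team wins overall and in every ticket group — no reversal.

Yes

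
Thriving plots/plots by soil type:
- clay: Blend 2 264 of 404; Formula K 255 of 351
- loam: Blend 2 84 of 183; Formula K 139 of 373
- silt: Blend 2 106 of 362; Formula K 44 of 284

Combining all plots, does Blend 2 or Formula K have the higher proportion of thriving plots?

Clay: Blend 2 264/404 = 65.3%, Formula K 255/351 = 72.6% → Formula K
Loam: Blend 2 84/183 = 45.9%, Formula K 139/373 = 37.3% → Blend 2
Silt: Blend 2 106/362 = 29.3%, Formula K 44/284 = 15.5% → Blend 2
Overall: Blend 2 454/949 = 47.8%, Formula K 438/1008 = 43.5% → Blend 2
(Neither sweeps every soil group, but Blend 2 has the higher pooled rate.)

Blend 2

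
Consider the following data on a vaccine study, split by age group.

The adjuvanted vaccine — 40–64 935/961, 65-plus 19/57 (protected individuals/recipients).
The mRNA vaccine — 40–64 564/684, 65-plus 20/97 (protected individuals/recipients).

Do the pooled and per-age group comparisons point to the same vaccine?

40–64: the adjuvanted vaccine 935/961 = 97.3%, the mRNA vaccine 564/684 = 82.5% → the adjuvanted vaccine
65-plus: the adjuvanted vaccine 19/57 = 33.3%, the mRNA vaccine 20/97 = 20.6% → the adjuvanted vaccine
Overall: the adjuvanted vaccine 954/1018 = 93.7%, the mRNA vaccine 584/781 = 74.8% → the adjuvanted vaccine
The adjuvanted vaccine wins overall and in every age group — no reversal.

Yes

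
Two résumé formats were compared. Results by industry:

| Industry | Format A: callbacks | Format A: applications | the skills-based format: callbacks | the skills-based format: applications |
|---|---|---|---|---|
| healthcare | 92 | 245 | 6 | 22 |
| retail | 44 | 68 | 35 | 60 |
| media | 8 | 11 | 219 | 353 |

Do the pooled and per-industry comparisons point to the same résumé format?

Healthcare: Format A 92/245 = 37.6%, the skills-based format 6/22 = 27.3% → Format A
Retail: Format A 44/68 = 64.7%, the skills-based format 35/60 = 58.3% → Format A
Media: Format A 8/11 = 72.7%, the skills-based format 219/353 = 62.0% → Format A
Overall: Format A 144/324 = 44.4%, the skills-based format 260/435 = 59.8% → the skills-based format
Format A wins each industry group but the skills-based format wins overall — the comparison reverses. Format A's applications skew toward healthcare, which has a lower base rate.

No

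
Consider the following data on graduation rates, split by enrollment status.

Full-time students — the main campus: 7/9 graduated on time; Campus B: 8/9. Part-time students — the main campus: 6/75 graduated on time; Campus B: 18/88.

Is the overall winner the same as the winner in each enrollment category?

Yes

Full-time: the main campus 7/9 = 77.8%, Campus B 8/9 = 88.9% → Campus B
Part-time: the main campus 6/75 = 8.0%, Campus B 18/88 = 20.5% → Campus B
Overall: the main campus 13/84 = 15.5%, Campus B 26/97 = 26.8% → Campus B
Campus B wins overall and in every enrollment group — no reversal.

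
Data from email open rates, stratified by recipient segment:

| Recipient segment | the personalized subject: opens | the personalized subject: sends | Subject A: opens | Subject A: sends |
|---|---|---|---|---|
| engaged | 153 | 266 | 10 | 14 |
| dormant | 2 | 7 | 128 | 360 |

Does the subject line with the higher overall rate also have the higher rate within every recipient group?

No

Engaged: the personalized subject 153/266 = 57.5%, Subject A 10/14 = 71.4% → Subject A
Dormant: the personalized subject 2/7 = 28.6%, Subject A 128/360 = 35.6% → Subject A
Overall: the personalized subject 155/273 = 56.8%, Subject A 138/374 = 36.9% → the personalized subject
Subject A wins each recipient group but the personalized subject wins overall — the comparison reverses. Subject A's sends skew toward dormant, which has a lower base rate.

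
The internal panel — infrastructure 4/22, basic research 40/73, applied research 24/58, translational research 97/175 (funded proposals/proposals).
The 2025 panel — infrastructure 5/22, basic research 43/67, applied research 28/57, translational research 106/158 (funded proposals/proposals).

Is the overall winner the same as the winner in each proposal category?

Infrastructure: the internal panel 4/22 = 18.2%, the 2025 panel 5/22 = 22.7% → the 2025 panel
Basic research: the internal panel 40/73 = 54.8%, the 2025 panel 43/67 = 64.2% → the 2025 panel
Applied research: the internal panel 24/58 = 41.4%, the 2025 panel 28/57 = 49.1% → the 2025 panel
Translational research: the internal panel 97/175 = 55.4%, the 2025 panel 106/158 = 67.1% → the 2025 panel
Overall: the internal panel 165/328 = 50.3%, the 2025 panel 182/304 = 59.9% → the 2025 panel
The 2025 panel wins overall and in every proposal group — no reversal.

Yes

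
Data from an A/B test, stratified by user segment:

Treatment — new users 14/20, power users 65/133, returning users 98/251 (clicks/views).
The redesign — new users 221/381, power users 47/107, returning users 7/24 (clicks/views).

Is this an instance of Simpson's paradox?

New users: Treatment 14/20 = 70.0%, the redesign 221/381 = 58.0% → Treatment
Power users: Treatment 65/133 = 48.9%, the redesign 47/107 = 43.9% → Treatment
Returning users: Treatment 98/251 = 39.0%, the redesign 7/24 = 29.2% → Treatment
Overall: Treatment 177/404 = 43.8%, the redesign 275/512 = 53.7% → the redesign
Treatment wins each user group but the redesign wins overall — the comparison reverses. Treatment's views skew toward returning users, which has a lower base rate.

Yes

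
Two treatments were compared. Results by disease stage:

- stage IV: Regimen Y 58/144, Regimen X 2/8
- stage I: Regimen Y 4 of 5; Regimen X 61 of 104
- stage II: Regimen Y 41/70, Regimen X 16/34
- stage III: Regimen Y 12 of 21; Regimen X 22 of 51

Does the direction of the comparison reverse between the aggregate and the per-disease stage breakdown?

Yes

Stage IV: Regimen Y 58/144 = 40.3%, Regimen X 2/8 = 25.0% → Regimen Y
Stage I: Regimen Y 4/5 = 80.0%, Regimen X 61/104 = 58.7% → Regimen Y
Stage II: Regimen Y 41/70 = 58.6%, Regimen X 16/34 = 47.1% → Regimen Y
Stage III: Regimen Y 12/21 = 57.1%, Regimen X 22/51 = 43.1% → Regimen Y
Overall: Regimen Y 115/240 = 47.9%, Regimen X 101/197 = 51.3% → Regimen X
Regimen Y wins each disease group but Regimen X wins overall — the comparison reverses. Regimen Y's patients skew toward stage IV, which has a lower base rate.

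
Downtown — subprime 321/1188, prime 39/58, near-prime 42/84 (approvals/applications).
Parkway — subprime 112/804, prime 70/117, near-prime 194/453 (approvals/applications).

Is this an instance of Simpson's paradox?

No

Subprime: Downtown 321/1188 = 27.0%, Parkway 112/804 = 13.9% → Downtown
Prime: Downtown 39/58 = 67.2%, Parkway 70/117 = 59.8% → Downtown
Near-prime: Downtown 42/84 = 50.0%, Parkway 194/453 = 42.8% → Downtown
Overall: Downtown 402/1330 = 30.2%, Parkway 376/1374 = 27.4% → Downtown
Downtown wins overall and in every credit group — no reversal.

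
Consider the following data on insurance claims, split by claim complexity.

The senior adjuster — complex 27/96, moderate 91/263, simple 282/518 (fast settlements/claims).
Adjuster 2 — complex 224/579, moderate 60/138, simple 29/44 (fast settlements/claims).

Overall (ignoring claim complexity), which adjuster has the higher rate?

the senior adjuster

Complex: the senior adjuster 27/96 = 28.1%, Adjuster 2 224/579 = 38.7% → Adjuster 2
Moderate: the senior adjuster 91/263 = 34.6%, Adjuster 2 60/138 = 43.5% → Adjuster 2
Simple: the senior adjuster 282/518 = 54.4%, Adjuster 2 29/44 = 65.9% → Adjuster 2
Overall: the senior adjuster 400/877 = 45.6%, Adjuster 2 313/761 = 41.1% → the senior adjuster
(Adjuster 2 wins every claim group but the senior adjuster wins overall — Adjuster 2's claims skew toward the low-rate complex group.)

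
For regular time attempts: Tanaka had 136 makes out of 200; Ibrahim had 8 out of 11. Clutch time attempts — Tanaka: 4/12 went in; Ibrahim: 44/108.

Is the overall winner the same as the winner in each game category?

No

Regular time: Tanaka 136/200 = 68.0%, Ibrahim 8/11 = 72.7% → Ibrahim
Clutch time: Tanaka 4/12 = 33.3%, Ibrahim 44/108 = 40.7% → Ibrahim
Overall: Tanaka 140/212 = 66.0%, Ibrahim 52/119 = 43.7% → Tanaka
Ibrahim wins each game group but Tanaka wins overall — the comparison reverses. Ibrahim's attempts skew toward clutch time, which has a lower base rate.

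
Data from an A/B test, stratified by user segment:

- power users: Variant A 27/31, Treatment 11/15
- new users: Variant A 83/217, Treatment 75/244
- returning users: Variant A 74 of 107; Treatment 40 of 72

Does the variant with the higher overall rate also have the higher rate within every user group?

Yes

Power users: Variant A 27/31 = 87.1%, Treatment 11/15 = 73.3% → Variant A
New users: Variant A 83/217 = 38.2%, Treatment 75/244 = 30.7% → Variant A
Returning users: Variant A 74/107 = 69.2%, Treatment 40/72 = 55.6% → Variant A
Overall: Variant A 184/355 = 51.8%, Treatment 126/331 = 38.1% → Variant A
Variant A wins overall and in every user group — no reversal.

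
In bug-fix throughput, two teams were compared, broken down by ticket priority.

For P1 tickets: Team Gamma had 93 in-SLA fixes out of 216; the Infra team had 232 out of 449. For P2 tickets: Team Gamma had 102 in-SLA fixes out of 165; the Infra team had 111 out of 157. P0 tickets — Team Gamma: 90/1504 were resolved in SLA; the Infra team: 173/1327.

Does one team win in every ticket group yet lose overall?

No

P1: Team Gamma 93/216 = 43.1%, the Infra team 232/449 = 51.7% → the Infra team
P2: Team Gamma 102/165 = 61.8%, the Infra team 111/157 = 70.7% → the Infra team
P0: Team Gamma 90/1504 = 6.0%, the Infra team 173/1327 = 13.0% → the Infra team
Overall: Team Gamma 285/1885 = 15.1%, the Infra team 516/1933 = 26.7% → the Infra team
The Infra team wins overall and in every ticket group — no reversal.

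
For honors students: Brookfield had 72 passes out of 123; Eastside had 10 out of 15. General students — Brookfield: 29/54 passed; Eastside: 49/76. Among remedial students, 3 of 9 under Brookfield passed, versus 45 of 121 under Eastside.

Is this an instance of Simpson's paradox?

Yes

Honors: Brookfield 72/123 = 58.5%, Eastside 10/15 = 66.7% → Eastside
General: Brookfield 29/54 = 53.7%, Eastside 49/76 = 64.5% → Eastside
Remedial: Brookfield 3/9 = 33.3%, Eastside 45/121 = 37.2% → Eastside
Overall: Brookfield 104/186 = 55.9%, Eastside 104/212 = 49.1% → Brookfield
Eastside wins each student group but Brookfield wins overall — the comparison reverses. Eastside's students skew toward remedial, which has a lower base rate.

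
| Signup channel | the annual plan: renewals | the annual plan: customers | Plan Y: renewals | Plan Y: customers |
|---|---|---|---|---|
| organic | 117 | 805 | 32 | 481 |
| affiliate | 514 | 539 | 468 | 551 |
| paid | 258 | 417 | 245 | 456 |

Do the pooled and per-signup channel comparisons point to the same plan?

Yes

Organic: the annual plan 117/805 = 14.5%, Plan Y 32/481 = 6.7% → the annual plan
Affiliate: the annual plan 514/539 = 95.4%, Plan Y 468/551 = 84.9% → the annual plan
Paid: the annual plan 258/417 = 61.9%, Plan Y 245/456 = 53.7% → the annual plan
Overall: the annual plan 889/1761 = 50.5%, Plan Y 745/1488 = 50.1% → the annual plan
The annual plan wins overall and in every signup group — no reversal.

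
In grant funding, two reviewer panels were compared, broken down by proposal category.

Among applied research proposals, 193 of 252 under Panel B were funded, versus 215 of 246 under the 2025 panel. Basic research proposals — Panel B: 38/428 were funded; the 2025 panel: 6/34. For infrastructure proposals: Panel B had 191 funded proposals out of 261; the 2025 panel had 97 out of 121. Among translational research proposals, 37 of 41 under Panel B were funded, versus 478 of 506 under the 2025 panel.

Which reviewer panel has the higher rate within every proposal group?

the 2025 panel

Applied research: Panel B 193/252 = 76.6%, the 2025 panel 215/246 = 87.4% → the 2025 panel
Basic research: Panel B 38/428 = 8.9%, the 2025 panel 6/34 = 17.6% → the 2025 panel
Infrastructure: Panel B 191/261 = 73.2%, the 2025 panel 97/121 = 80.2% → the 2025 panel
Translational research: Panel B 37/41 = 90.2%, the 2025 panel 478/506 = 94.5% → the 2025 panel
The 2025 panel has the higher rate in all 4 groups.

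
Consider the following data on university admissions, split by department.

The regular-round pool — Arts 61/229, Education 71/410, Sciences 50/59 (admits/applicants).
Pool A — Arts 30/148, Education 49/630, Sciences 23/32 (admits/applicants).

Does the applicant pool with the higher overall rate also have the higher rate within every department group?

Yes

Arts: the regular-round pool 61/229 = 26.6%, Pool A 30/148 = 20.3% → the regular-round pool
Education: the regular-round pool 71/410 = 17.3%, Pool A 49/630 = 7.8% → the regular-round pool
Sciences: the regular-round pool 50/59 = 84.7%, Pool A 23/32 = 71.9% → the regular-round pool
Overall: the regular-round pool 182/698 = 26.1%, Pool A 102/810 = 12.6% → the regular-round pool
The regular-round pool wins overall and in every department group — no reversal.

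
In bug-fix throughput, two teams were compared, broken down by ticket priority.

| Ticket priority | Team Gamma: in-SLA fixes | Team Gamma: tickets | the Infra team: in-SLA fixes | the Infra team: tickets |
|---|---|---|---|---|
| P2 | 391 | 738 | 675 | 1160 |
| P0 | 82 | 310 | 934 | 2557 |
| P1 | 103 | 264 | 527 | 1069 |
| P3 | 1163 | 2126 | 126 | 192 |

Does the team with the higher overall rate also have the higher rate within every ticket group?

No

P2: Team Gamma 391/738 = 53.0%, the Infra team 675/1160 = 58.2% → the Infra team
P0: Team Gamma 82/310 = 26.5%, the Infra team 934/2557 = 36.5% → the Infra team
P1: Team Gamma 103/264 = 39.0%, the Infra team 527/1069 = 49.3% → the Infra team
P3: Team Gamma 1163/2126 = 54.7%, the Infra team 126/192 = 65.6% → the Infra team
Overall: Team Gamma 1739/3438 = 50.6%, the Infra team 2262/4978 = 45.4% → Team Gamma
The Infra team wins each ticket group but Team Gamma wins overall — the comparison reverses. The Infra team's tickets skew toward P0, which has a lower base rate.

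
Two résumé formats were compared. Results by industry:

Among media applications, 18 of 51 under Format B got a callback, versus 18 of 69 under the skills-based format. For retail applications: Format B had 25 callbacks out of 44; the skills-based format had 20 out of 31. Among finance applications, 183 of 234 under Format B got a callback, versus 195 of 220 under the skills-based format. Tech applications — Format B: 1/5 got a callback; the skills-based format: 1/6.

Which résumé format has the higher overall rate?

the skills-based format

Media: Format B 18/51 = 35.3%, the skills-based format 18/69 = 26.1% → Format B
Retail: Format B 25/44 = 56.8%, the skills-based format 20/31 = 64.5% → the skills-based format
Finance: Format B 183/234 = 78.2%, the skills-based format 195/220 = 88.6% → the skills-based format
Tech: Format B 1/5 = 20.0%, the skills-based format 1/6 = 16.7% → Format B
Overall: Format B 227/334 = 68.0%, the skills-based format 234/326 = 71.8% → the skills-based format
(Neither sweeps every industry group, but the skills-based format has the higher pooled rate.)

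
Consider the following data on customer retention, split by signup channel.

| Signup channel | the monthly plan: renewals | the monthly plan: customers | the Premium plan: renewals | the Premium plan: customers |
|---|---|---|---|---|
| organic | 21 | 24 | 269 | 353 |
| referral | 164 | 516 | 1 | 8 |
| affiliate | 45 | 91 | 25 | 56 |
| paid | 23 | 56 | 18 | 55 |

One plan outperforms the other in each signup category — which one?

the monthly plan

Organic: the monthly plan 21/24 = 87.5%, the Premium plan 269/353 = 76.2% → the monthly plan
Referral: the monthly plan 164/516 = 31.8%, the Premium plan 1/8 = 12.5% → the monthly plan
Affiliate: the monthly plan 45/91 = 49.5%, the Premium plan 25/56 = 44.6% → the monthly plan
Paid: the monthly plan 23/56 = 41.1%, the Premium plan 18/55 = 32.7% → the monthly plan
The monthly plan has the higher rate in all 4 groups.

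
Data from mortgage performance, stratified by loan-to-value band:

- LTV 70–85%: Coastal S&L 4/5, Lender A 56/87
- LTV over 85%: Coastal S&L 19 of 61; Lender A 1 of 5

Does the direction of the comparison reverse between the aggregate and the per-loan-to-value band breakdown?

LTV 70–85%: Coastal S&L 4/5 = 80.0%, Lender A 56/87 = 64.4% → Coastal S&L
LTV over 85%: Coastal S&L 19/61 = 31.1%, Lender A 1/5 = 20.0% → Coastal S&L
Overall: Coastal S&L 23/66 = 34.8%, Lender A 57/92 = 62.0% → Lender A
Coastal S&L wins each loan-to-value group but Lender A wins overall — the comparison reverses. Coastal S&L's loans skew toward LTV over 85%, which has a lower base rate.

Yes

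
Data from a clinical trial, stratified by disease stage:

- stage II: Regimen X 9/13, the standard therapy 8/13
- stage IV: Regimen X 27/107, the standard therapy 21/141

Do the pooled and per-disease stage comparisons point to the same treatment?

Yes

Stage II: Regimen X 9/13 = 69.2%, the standard therapy 8/13 = 61.5% → Regimen X
Stage IV: Regimen X 27/107 = 25.2%, the standard therapy 21/141 = 14.9% → Regimen X
Overall: Regimen X 36/120 = 30.0%, the standard therapy 29/154 = 18.8% → Regimen X
Regimen X wins overall and in every disease group — no reversal.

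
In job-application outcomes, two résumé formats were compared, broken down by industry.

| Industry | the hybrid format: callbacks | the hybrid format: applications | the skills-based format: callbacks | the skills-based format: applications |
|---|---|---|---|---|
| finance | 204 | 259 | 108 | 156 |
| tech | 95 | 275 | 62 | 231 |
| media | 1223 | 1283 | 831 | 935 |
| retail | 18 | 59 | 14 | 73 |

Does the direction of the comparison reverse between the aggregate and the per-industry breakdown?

No

Finance: the hybrid format 204/259 = 78.8%, the skills-based format 108/156 = 69.2% → the hybrid format
Tech: the hybrid format 95/275 = 34.5%, the skills-based format 62/231 = 26.8% → the hybrid format
Media: the hybrid format 1223/1283 = 95.3%, the skills-based format 831/935 = 88.9% → the hybrid format
Retail: the hybrid format 18/59 = 30.5%, the skills-based format 14/73 = 19.2% → the hybrid format
Overall: the hybrid format 1540/1876 = 82.1%, the skills-based format 1015/1395 = 72.8% → the hybrid format
The hybrid format wins overall and in every industry group — no reversal.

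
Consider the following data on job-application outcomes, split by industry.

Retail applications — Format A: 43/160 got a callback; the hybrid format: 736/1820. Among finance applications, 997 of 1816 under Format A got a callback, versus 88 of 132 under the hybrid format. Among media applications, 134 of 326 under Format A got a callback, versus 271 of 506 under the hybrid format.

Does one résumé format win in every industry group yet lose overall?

Yes

Retail: Format A 43/160 = 26.9%, the hybrid format 736/1820 = 40.4% → the hybrid format
Finance: Format A 997/1816 = 54.9%, the hybrid format 88/132 = 66.7% → the hybrid format
Media: Format A 134/326 = 41.1%, the hybrid format 271/506 = 53.6% → the hybrid format
Overall: Format A 1174/2302 = 51.0%, the hybrid format 1095/2458 = 44.5% → Format A
The hybrid format wins each industry group but Format A wins overall — the comparison reverses. The hybrid format's applications skew toward retail, which has a lower base rate.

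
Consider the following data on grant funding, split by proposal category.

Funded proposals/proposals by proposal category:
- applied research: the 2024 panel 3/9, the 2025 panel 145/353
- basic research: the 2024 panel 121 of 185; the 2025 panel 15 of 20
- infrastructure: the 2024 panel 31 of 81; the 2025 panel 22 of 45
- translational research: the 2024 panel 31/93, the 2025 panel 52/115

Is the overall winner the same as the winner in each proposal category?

Applied research: the 2024 panel 3/9 = 33.3%, the 2025 panel 145/353 = 41.1% → the 2025 panel
Basic research: the 2024 panel 121/185 = 65.4%, the 2025 panel 15/20 = 75.0% → the 2025 panel
Infrastructure: the 2024 panel 31/81 = 38.3%, the 2025 panel 22/45 = 48.9% → the 2025 panel
Translational research: the 2024 panel 31/93 = 33.3%, the 2025 panel 52/115 = 45.2% → the 2025 panel
Overall: the 2024 panel 186/368 = 50.5%, the 2025 panel 234/533 = 43.9% → the 2024 panel
The 2025 panel wins each proposal group but the 2024 panel wins overall — the comparison reverses. The 2025 panel's proposals skew toward applied research, which has a lower base rate.

No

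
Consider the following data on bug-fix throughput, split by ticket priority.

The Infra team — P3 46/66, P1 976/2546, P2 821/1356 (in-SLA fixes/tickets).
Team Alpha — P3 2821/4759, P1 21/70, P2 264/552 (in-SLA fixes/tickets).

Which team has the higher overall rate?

P3: the Infra team 46/66 = 69.7%, Team Alpha 2821/4759 = 59.3% → the Infra team
P1: the Infra team 976/2546 = 38.3%, Team Alpha 21/70 = 30.0% → the Infra team
P2: the Infra team 821/1356 = 60.5%, Team Alpha 264/552 = 47.8% → the Infra team
Overall: the Infra team 1843/3968 = 46.4%, Team Alpha 3106/5381 = 57.7% → Team Alpha
(The Infra team wins every ticket group but Team Alpha wins overall — the Infra team's tickets skew toward the low-rate P1 group.)

Team Alpha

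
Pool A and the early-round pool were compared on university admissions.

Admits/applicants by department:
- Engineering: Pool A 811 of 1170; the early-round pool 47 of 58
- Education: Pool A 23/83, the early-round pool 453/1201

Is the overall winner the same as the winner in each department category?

Engineering: Pool A 811/1170 = 69.3%, the early-round pool 47/58 = 81.0% → the early-round pool
Education: Pool A 23/83 = 27.7%, the early-round pool 453/1201 = 37.7% → the early-round pool
Overall: Pool A 834/1253 = 66.6%, the early-round pool 500/1259 = 39.7% → Pool A
The early-round pool wins each department group but Pool A wins overall — the comparison reverses. The early-round pool's applicants skew toward Education, which has a lower base rate.

No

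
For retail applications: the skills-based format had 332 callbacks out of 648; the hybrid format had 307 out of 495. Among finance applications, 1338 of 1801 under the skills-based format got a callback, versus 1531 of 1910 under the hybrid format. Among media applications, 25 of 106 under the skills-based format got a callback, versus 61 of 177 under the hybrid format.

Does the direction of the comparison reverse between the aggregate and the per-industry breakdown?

No

Retail: the skills-based format 332/648 = 51.2%, the hybrid format 307/495 = 62.0% → the hybrid format
Finance: the skills-based format 1338/1801 = 74.3%, the hybrid format 1531/1910 = 80.2% → the hybrid format
Media: the skills-based format 25/106 = 23.6%, the hybrid format 61/177 = 34.5% → the hybrid format
Overall: the skills-based format 1695/2555 = 66.3%, the hybrid format 1899/2582 = 73.5% → the hybrid format
The hybrid format wins overall and in every industry group — no reversal.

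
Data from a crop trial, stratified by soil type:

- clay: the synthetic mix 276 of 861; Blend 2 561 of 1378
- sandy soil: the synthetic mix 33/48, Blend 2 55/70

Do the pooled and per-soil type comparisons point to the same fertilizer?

Clay: the synthetic mix 276/861 = 32.1%, Blend 2 561/1378 = 40.7% → Blend 2
Sandy soil: the synthetic mix 33/48 = 68.8%, Blend 2 55/70 = 78.6% → Blend 2
Overall: the synthetic mix 309/909 = 34.0%, Blend 2 616/1448 = 42.5% → Blend 2
Blend 2 wins overall and in every soil group — no reversal.

Yes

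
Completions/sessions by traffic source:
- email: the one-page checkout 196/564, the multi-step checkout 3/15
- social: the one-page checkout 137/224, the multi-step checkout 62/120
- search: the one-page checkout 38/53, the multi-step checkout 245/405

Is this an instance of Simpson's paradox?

Yes

Email: the one-page checkout 196/564 = 34.8%, the multi-step checkout 3/15 = 20.0% → the one-page checkout
Social: the one-page checkout 137/224 = 61.2%, the multi-step checkout 62/120 = 51.7% → the one-page checkout
Search: the one-page checkout 38/53 = 71.7%, the multi-step checkout 245/405 = 60.5% → the one-page checkout
Overall: the one-page checkout 371/841 = 44.1%, the multi-step checkout 310/540 = 57.4% → the multi-step checkout
The one-page checkout wins each traffic group but the multi-step checkout wins overall — the comparison reverses. The one-page checkout's sessions skew toward email, which has a lower base rate.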